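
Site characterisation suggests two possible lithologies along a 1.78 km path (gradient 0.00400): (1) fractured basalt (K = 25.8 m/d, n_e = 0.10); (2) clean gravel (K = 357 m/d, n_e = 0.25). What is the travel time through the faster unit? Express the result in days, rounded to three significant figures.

Unit 1 (fractured basalt): v = 25.8×0.0040/0.10 = 1.032 m/d, t = 1780/1.032 = 1725 d
Unit 2 (clean gravel): v = 357×0.0040/0.25 = 5.712 m/d, t = 1780/5.712 = 311.6 d
Faster unit: t = 312 d

312 days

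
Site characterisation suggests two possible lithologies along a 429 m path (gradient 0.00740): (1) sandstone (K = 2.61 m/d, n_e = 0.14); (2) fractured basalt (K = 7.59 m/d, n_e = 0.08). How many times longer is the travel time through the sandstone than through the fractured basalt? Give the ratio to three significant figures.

Unit 1 (sandstone): v = 2.61×0.0074/0.14 = 0.1380 m/d, t = 429/0.1380 = 3110 d
Unit 2 (fractured basalt): v = 7.59×0.0074/0.08 = 0.7021 m/d, t = 429/0.7021 = 611.0 d
t(sandstone) / t(fractured basalt) = 3110/611.0 = 5.09

5.09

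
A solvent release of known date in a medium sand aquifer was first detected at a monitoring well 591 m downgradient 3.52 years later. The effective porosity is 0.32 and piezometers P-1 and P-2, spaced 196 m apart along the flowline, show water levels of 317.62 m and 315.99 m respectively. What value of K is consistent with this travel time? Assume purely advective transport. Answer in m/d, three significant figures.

17.7 m/d

Hydraulic gradient i = (317.62 − 315.99) / 196 = 1.63 / 196 = 0.008316
t = 3.52 years = 1285 d
v = L / t = 591 / 1285 = 0.4600 m/d
K = v · n / i = 0.4600 × 0.32 / 0.008316 = 17.7 m/d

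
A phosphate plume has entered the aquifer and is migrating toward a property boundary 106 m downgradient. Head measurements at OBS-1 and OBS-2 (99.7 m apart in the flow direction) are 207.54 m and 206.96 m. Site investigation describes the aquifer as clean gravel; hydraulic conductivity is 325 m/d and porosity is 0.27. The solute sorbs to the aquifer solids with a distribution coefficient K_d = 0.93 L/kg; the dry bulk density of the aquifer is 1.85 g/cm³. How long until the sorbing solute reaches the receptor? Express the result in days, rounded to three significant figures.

Hydraulic gradient i = (207.54 − 206.96) / 99.7 = 0.58 / 99.7 = 0.005817
q = Ki = 325 × 0.005817 = 1.891 m/d
v_s = q/n_e = 1.891/0.27 = 7.002 m/d
Retardation R = 1 + ρ_b·K_d/n = 1 + 1.85×0.93/0.27 = 7.372
Contaminant velocity v_c = v/R = 7.002/7.372 = 0.9498 m/d
t = L/v_c = 106/0.9498 = 111.6 d

112 days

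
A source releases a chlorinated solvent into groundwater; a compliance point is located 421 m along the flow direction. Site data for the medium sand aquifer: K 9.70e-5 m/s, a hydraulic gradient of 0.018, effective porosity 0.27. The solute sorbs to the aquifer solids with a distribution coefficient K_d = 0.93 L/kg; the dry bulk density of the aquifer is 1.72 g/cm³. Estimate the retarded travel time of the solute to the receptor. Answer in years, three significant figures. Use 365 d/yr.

14.3 years

K = 9.70e-5 m/s × 86400 s/d = 8.381 m/d
Specific discharge q = 8.381 × 0.018 = 0.1509 m/d
v = Ki/n = 8.381·0.018/0.27 = 0.5587 m/d
Retardation R = 1 + ρ_b·K_d/n = 1 + 1.72×0.93/0.27 = 6.924
Contaminant velocity v_c = v/R = 0.5587/6.924 = 0.08069 m/d
t = L/v_c = 421/0.08069 = 5218 d
   = 5218/365 = 14.3 yr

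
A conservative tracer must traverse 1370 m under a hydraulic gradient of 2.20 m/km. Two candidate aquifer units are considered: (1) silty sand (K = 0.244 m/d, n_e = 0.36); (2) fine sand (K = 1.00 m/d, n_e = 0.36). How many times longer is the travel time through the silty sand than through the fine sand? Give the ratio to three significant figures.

Unit 1 (silty sand): v = 0.244×0.0022/0.36 = 0.001491 m/d, t = 1370/0.001491 = 918800 d
Unit 2 (fine sand): v = 1.00×0.0022/0.36 = 0.006111 m/d, t = 1370/0.006111 = 224200 d
t(silty sand) / t(fine sand) = 918800/224200 = 4.10

4.10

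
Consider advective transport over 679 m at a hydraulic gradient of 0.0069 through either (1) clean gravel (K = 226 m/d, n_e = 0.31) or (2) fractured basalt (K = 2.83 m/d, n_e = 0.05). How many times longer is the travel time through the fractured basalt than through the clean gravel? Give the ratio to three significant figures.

12.9

Unit 1 (clean gravel): v = 226×0.0069/0.31 = 5.030 m/d, t = 679/5.030 = 135.0 d
Unit 2 (fractured basalt): v = 2.83×0.0069/0.05 = 0.3905 m/d, t = 679/0.3905 = 1739 d
t(fractured basalt) / t(clean gravel) = 1739/135.0 = 12.9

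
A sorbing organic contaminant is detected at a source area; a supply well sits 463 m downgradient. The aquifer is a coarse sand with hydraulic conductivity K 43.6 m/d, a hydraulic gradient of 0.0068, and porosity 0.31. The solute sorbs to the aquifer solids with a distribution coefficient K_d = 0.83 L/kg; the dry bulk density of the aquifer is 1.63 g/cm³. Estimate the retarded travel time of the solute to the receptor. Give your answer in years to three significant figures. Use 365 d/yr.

Darcy flux q = K·i = 43.6 × 0.0068 = 0.2965 m/d
Seepage velocity v = q / n = 0.2965 / 0.31 = 0.9564 m/d
Retardation R = 1 + ρ_b·K_d/n = 1 + 1.63×0.83/0.31 = 5.364
Contaminant velocity v_c = v/R = 0.9564/5.364 = 0.1783 m/d
t = L/v_c = 463/0.1783 = 2597 d
   = 2597/365 = 7.11 yr

7.11 years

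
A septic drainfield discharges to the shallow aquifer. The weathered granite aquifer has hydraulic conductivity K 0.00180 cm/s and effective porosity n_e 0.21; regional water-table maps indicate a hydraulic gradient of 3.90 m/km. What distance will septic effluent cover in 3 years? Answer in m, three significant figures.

31.6 m

K = 0.00180 cm/s × 864 = 1.555 m/d
q = Ki = 1.555 × 0.0039 = 0.006065 m/d
v = Ki/n = 1.555·0.0039/0.21 = 0.02888 m/d
T = 3 yr × 365 = 1095 d
L = v × T = 0.02888 × 1095 = 31.63 m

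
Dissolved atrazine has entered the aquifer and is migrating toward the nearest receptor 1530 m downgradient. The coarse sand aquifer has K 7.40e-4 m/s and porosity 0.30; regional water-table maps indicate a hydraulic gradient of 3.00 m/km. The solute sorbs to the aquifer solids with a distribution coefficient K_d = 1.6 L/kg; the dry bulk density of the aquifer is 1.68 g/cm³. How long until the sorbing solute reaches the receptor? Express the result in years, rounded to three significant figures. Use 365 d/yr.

65.3 years

K = 7.40e-4 m/s × 86400 s/d = 63.94 m/d
Darcy flux q = K·i = 63.94 × 0.0030 = 0.1918 m/d
Seepage velocity v = q / n = 0.1918 / 0.30 = 0.6394 m/d
Retardation R = 1 + ρ_b·K_d/n = 1 + 1.68×1.6/0.30 = 9.960
Contaminant velocity v_c = v/R = 0.6394/9.960 = 0.06419 m/d
t = L/v_c = 1530/0.06419 = 23830 d
   = 23830/365 = 65.3 yr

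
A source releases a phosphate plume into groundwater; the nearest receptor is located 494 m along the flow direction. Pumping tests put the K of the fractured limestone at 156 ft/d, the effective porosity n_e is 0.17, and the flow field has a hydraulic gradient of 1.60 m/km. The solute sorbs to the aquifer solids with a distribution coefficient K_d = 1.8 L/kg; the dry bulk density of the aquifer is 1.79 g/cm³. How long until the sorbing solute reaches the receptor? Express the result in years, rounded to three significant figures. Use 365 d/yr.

60.3 years

K = 156 ft/d × 0.3048 = 47.55 m/d
Specific discharge q = 47.55 × 0.0016 = 0.07608 m/d
v_s = q/n_e = 0.07608/0.17 = 0.4475 m/d
Retardation R = 1 + ρ_b·K_d/n = 1 + 1.79×1.8/0.17 = 19.95
Contaminant velocity v_c = v/R = 0.4475/19.95 = 0.02243 m/d
t = L/v_c = 494/0.02243 = 22030 d
   = 22030/365 = 60.3 yr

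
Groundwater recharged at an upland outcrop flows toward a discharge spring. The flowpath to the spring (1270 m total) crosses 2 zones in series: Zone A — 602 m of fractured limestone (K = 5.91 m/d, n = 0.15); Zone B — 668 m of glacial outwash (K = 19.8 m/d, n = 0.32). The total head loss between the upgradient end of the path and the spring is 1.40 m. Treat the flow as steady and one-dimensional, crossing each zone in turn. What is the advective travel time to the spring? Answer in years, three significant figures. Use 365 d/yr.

80.7 years

Continuity: the same q passes through each zone, so ΔH = q·Σ(L_j/K_j) — the zones act as resistances in series.
Σ(L/K) = 602/5.91 + 668/19.8 = 101.9 + 33.74 = 135.6 d
q = ΔH / Σ(L/K) = 1.40 / 135.6 = 0.01032 m/d (same in every zone)
Zone A: v = q/n = 0.01032/0.15 = 0.06883 m/d → t_A = 602/0.06883 = 8746 d
Zone B: v = q/n = 0.01032/0.32 = 0.03226 m/d → t_B = 668/0.03226 = 20700 d
Total t = 8746 + 20700 = 29450 d
   = 29450 / 365 = 80.7 yr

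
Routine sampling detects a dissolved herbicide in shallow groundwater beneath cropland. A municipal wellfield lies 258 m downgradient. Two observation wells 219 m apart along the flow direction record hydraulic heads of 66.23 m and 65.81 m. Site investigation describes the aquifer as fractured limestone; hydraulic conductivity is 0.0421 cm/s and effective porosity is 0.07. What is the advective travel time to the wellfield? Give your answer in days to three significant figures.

Hydraulic gradient i = (66.23 − 65.81) / 219 = 0.42 / 219 = 0.001918
K = 0.0421 cm/s × 864 = 36.37 m/d
Specific discharge q = 36.37 × 0.001918 = 0.06976 m/d
Seepage velocity v = q / n = 0.06976 / 0.07 = 0.9966 m/d
t = L / v = 258 / 0.9966 = 258.9 d

259 days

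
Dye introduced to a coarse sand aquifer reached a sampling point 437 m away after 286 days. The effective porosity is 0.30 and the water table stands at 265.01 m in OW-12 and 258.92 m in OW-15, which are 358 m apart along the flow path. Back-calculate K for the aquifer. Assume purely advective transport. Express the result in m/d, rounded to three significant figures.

Hydraulic gradient i = (265.01 − 258.92) / 358 = 6.09 / 358 = 0.01701
v = L / t = 437 / 286 = 1.528 m/d
K = v · n / i = 1.528 × 0.30 / 0.01701 = 26.9 m/d

26.9 m/d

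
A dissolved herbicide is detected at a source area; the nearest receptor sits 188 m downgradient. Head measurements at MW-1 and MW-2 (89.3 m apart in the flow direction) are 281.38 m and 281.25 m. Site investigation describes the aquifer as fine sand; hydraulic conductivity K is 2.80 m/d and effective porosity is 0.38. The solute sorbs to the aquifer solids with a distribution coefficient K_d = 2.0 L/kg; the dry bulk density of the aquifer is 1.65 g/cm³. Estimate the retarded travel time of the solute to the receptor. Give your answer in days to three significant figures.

Hydraulic gradient i = (281.38 − 281.25) / 89.3 = 0.13 / 89.3 = 0.001456
q = Ki = 2.80 × 0.001456 = 0.004076 m/d
v_s = q/n_e = 0.004076/0.38 = 0.01073 m/d
Retardation R = 1 + ρ_b·K_d/n = 1 + 1.65×2.0/0.38 = 9.684
Contaminant velocity v_c = v/R = 0.01073/9.684 = 0.001108 m/d
t = L/v_c = 188/0.001108 = 169700 d

170000 days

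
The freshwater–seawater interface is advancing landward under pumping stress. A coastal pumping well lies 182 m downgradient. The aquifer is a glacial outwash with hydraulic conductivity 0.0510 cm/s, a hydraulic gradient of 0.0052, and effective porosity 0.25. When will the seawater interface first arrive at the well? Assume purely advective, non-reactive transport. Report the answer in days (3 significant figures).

K = 0.0510 cm/s × 864 = 44.06 m/d
Specific discharge q = 44.06 × 0.0052 = 0.2291 m/d
v = Ki/n = 44.06·0.0052/0.25 = 0.9165 m/d
t = L / v = 182 / 0.9165 = 198.6 d

199 days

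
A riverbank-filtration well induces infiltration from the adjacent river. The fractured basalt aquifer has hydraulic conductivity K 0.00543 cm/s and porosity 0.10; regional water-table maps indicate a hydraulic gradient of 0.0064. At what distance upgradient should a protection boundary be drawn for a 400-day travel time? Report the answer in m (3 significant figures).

120 m

K = 0.00543 cm/s × 864 = 4.692 m/d
Specific discharge q = 4.692 × 0.0064 = 0.03003 m/d
v = Ki/n = 4.692·0.0064/0.10 = 0.3003 m/d
L = v × T = 0.3003 × 400 = 120.1 m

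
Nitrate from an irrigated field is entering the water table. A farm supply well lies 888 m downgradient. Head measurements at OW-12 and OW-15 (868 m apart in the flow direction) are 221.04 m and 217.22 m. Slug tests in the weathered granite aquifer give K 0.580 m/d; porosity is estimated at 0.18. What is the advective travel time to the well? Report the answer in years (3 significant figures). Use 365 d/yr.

Hydraulic gradient i = (221.04 − 217.22) / 868 = 3.82 / 868 = 0.004401
Darcy flux q = K·i = 0.580 × 0.004401 = 0.002553 m/d
Seepage velocity v = q / n = 0.002553 / 0.18 = 0.01418 m/d
t = L / v = 888 / 0.01418 = 62620 d
   = 62620 / 365 = 172 yr

172 years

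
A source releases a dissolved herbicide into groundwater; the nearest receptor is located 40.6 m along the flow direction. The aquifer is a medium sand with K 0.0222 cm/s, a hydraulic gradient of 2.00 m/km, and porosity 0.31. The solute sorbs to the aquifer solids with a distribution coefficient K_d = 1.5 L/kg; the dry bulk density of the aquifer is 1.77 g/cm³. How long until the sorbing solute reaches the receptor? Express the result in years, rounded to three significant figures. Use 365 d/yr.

K = 0.0222 cm/s × 864 = 19.18 m/d
Darcy flux q = K·i = 19.18 × 0.0020 = 0.03836 m/d
Average linear velocity = 0.03836 / 0.31 = 0.1237 m/d
Retardation R = 1 + ρ_b·K_d/n = 1 + 1.77×1.5/0.31 = 9.565
Contaminant velocity v_c = v/R = 0.1237/9.565 = 0.01294 m/d
t = L/v_c = 40.6/0.01294 = 3138 d
   = 3138/365 = 8.60 yr

8.60 years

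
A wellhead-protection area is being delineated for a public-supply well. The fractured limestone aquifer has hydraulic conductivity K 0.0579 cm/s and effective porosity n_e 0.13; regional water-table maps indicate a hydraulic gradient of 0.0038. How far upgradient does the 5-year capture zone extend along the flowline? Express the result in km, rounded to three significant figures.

2.67 km

K = 0.0579 cm/s × 864 = 50.03 m/d
Specific discharge q = 50.03 × 0.0038 = 0.1901 m/d
Seepage velocity v = q / n = 0.1901 / 0.13 = 1.462 m/d
T = 5 yr × 365 = 1825 d
L = v × T = 1.462 × 1825 = 2669 m
   = 2.67 km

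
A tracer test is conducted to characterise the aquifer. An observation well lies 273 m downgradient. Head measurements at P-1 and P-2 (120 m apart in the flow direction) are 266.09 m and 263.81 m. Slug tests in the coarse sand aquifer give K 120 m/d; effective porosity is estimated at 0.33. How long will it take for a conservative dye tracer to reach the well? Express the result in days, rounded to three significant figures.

39.5 days

Hydraulic gradient i = (266.09 − 263.81) / 120 = 2.28 / 120 = 0.01900
Specific discharge q = 120 × 0.01900 = 2.280 m/d
v_s = q/n_e = 2.280/0.33 = 6.909 m/d
t = L / v = 273 / 6.909 = 39.51 d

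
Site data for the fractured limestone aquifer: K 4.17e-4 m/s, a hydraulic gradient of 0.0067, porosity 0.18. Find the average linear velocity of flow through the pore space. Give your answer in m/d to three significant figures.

K = 4.17e-4 m/s × 86400 s/d = 36.03 m/d
Darcy flux q = K·i = 36.03 × 0.0067 = 0.2414 m/d
v_s = q/n_e = 0.2414/0.18 = 1.341 m/d

1.34 m/d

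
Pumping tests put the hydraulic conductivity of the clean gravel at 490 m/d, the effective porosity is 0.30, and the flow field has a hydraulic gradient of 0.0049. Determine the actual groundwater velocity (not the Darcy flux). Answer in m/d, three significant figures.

q = Ki = 490 × 0.0049 = 2.401 m/d
Seepage velocity v = q / n = 2.401 / 0.30 = 8.003 m/d

8.00 m/d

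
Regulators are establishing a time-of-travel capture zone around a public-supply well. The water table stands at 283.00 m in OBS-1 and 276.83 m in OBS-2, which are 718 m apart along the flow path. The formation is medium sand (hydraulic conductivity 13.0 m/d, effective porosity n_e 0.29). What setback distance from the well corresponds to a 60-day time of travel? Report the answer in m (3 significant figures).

23.1 m

Hydraulic gradient i = (283.00 − 276.83) / 718 = 6.17 / 718 = 0.008593
Specific discharge q = 13.0 × 0.008593 = 0.1117 m/d
v = Ki/n = 13.0·0.008593/0.29 = 0.3852 m/d
L = v × T = 0.3852 × 60 = 23.11 m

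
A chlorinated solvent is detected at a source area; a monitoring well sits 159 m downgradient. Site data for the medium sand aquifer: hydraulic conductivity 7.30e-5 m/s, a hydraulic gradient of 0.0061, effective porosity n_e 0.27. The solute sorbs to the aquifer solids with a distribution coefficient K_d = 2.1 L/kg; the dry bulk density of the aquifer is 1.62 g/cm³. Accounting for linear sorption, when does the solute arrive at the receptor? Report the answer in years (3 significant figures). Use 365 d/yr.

K = 7.30e-5 m/s × 86400 s/d = 6.307 m/d
Darcy flux q = K·i = 6.307 × 0.0061 = 0.03847 m/d
v_s = q/n_e = 0.03847/0.27 = 0.1425 m/d
Retardation R = 1 + ρ_b·K_d/n = 1 + 1.62×2.1/0.27 = 13.60
Contaminant velocity v_c = v/R = 0.1425/13.60 = 0.01048 m/d
t = L/v_c = 159/0.01048 = 15180 d
   = 15180/365 = 41.6 yr

41.6 years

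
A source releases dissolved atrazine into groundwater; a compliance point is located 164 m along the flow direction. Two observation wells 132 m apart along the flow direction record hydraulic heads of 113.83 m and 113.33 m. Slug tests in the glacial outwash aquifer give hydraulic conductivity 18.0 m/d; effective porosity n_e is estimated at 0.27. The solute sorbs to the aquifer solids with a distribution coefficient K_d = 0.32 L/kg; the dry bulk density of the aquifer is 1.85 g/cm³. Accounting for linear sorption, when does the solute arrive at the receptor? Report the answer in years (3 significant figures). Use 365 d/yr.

Hydraulic gradient i = (113.83 − 113.33) / 132 = 0.50 / 132 = 0.003788
q = Ki = 18.0 × 0.003788 = 0.06818 m/d
v_s = q/n_e = 0.06818/0.27 = 0.2525 m/d
Retardation R = 1 + ρ_b·K_d/n = 1 + 1.85×0.32/0.27 = 3.193
Contaminant velocity v_c = v/R = 0.2525/3.193 = 0.07910 m/d
t = L/v_c = 164/0.07910 = 2073 d
   = 2073/365 = 5.68 yr

5.68 years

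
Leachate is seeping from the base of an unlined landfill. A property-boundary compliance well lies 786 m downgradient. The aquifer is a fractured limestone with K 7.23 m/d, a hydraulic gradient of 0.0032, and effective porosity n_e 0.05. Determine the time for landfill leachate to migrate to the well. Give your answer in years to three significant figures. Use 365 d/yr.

4.65 years

q = Ki = 7.23 × 0.0032 = 0.02314 m/d
v = Ki/n = 7.23·0.0032/0.05 = 0.4627 m/d
t = L / v = 786 / 0.4627 = 1699 d
   = 1699 / 365 = 4.65 yr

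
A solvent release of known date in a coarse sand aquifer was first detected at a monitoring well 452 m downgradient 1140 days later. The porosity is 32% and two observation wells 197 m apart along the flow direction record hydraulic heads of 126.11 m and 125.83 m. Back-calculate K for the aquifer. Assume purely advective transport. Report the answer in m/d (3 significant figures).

89.3 m/d

Hydraulic gradient i = (126.11 − 125.83) / 197 = 0.28 / 197 = 0.001421
v = L / t = 452 / 1140 = 0.3965 m/d
K = v · n / i = 0.3965 × 0.32 / 0.001421 = 89.3 m/d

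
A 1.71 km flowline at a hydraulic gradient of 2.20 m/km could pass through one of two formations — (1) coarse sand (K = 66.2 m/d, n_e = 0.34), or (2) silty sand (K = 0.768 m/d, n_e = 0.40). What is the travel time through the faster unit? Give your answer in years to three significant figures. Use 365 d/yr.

Unit 1 (coarse sand): v = 66.2×0.0022/0.34 = 0.4284 m/d, t = 1710/0.4284 = 3992 d
Unit 2 (silty sand): v = 0.768×0.0022/0.40 = 0.004224 m/d, t = 1710/0.004224 = 404800 d
Faster: 3992 d / 365 = 10.9 yr

10.9 years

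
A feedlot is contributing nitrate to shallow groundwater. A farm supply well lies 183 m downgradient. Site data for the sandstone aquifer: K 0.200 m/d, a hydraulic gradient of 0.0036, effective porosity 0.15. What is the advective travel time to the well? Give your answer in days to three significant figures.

38100 days

Darcy flux q = K·i = 0.200 × 0.0036 = 7.200e-4 m/d
Seepage velocity v = q / n = 7.200e-4 / 0.15 = 0.004800 m/d
t = L / v = 183 / 0.004800 = 38130 d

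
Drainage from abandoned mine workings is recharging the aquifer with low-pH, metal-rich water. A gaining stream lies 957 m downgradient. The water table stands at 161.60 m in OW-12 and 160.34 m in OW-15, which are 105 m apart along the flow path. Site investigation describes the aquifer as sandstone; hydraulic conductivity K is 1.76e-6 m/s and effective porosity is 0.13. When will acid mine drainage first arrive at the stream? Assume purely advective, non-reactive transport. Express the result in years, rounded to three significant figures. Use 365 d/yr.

Hydraulic gradient i = (161.60 − 160.34) / 105 = 1.26 / 105 = 0.01200
K = 1.76e-6 m/s × 86400 s/d = 0.1521 m/d
Specific discharge q = 0.1521 × 0.01200 = 0.001825 m/d
Average linear velocity = 0.001825 / 0.13 = 0.01404 m/d
t = L / v = 957 / 0.01404 = 68180 d
   = 68180 / 365 = 187 yr

187 years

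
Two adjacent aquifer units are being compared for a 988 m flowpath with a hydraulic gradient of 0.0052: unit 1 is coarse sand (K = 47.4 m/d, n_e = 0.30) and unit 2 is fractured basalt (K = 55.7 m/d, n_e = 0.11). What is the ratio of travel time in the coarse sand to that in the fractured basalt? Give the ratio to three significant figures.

Unit 1 (coarse sand): v = 47.4×0.0052/0.30 = 0.8216 m/d, t = 988/0.8216 = 1203 d
Unit 2 (fractured basalt): v = 55.7×0.0052/0.11 = 2.633 m/d, t = 988/2.633 = 375.2 d
t(coarse sand) / t(fractured basalt) = 1203/375.2 = 3.20

3.20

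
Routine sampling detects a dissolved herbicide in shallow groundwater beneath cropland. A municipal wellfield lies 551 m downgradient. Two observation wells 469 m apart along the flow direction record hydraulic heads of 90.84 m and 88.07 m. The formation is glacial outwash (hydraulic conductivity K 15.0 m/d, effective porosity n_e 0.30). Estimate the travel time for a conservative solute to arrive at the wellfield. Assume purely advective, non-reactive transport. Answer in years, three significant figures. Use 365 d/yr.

5.11 years

Hydraulic gradient i = (90.84 − 88.07) / 469 = 2.77 / 469 = 0.005906
q = Ki = 15.0 × 0.005906 = 0.08859 m/d
v = Ki/n = 15.0·0.005906/0.30 = 0.2953 m/d
t = L / v = 551 / 0.2953 = 1866 d
   = 1866 / 365 = 5.11 yr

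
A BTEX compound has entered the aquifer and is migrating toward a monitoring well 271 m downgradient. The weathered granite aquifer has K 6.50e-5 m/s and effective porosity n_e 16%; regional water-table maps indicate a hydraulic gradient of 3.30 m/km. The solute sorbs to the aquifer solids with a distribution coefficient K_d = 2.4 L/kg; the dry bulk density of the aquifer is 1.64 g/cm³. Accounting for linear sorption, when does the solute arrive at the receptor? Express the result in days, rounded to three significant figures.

K = 6.50e-5 m/s × 86400 s/d = 5.616 m/d
Specific discharge q = 5.616 × 0.0033 = 0.01853 m/d
v = Ki/n = 5.616·0.0033/0.16 = 0.1158 m/d
Retardation R = 1 + ρ_b·K_d/n = 1 + 1.64×2.4/0.16 = 25.60
Contaminant velocity v_c = v/R = 0.1158/25.60 = 0.004525 m/d
t = L/v_c = 271/0.004525 = 59890 d

59900 days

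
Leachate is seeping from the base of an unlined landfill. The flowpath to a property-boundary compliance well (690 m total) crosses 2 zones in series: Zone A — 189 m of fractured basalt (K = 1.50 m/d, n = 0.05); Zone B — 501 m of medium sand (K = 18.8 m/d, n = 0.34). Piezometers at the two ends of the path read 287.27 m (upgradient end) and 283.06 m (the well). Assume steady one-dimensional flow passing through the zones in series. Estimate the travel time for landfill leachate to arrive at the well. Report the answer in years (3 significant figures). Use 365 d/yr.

Total head drop ΔH = 287.27 − 283.06 = 4.21 m
Continuity: the same q passes through each zone, so ΔH = q·Σ(L_j/K_j) — the zones act as resistances in series.
Σ(L/K) = 189/1.50 + 501/18.8 = 126.0 + 26.65 = 152.6 d
q = ΔH / Σ(L/K) = 4.21 / 152.6 = 0.02758 m/d (same in every zone)
Zone A: v = q/n = 0.02758/0.05 = 0.5516 m/d → t_A = 189/0.5516 = 342.6 d
Zone B: v = q/n = 0.02758/0.34 = 0.08112 m/d → t_B = 501/0.08112 = 6176 d
Total t = 342.6 + 6176 = 6519 d
   = 6519 / 365 = 17.9 yr

17.9 years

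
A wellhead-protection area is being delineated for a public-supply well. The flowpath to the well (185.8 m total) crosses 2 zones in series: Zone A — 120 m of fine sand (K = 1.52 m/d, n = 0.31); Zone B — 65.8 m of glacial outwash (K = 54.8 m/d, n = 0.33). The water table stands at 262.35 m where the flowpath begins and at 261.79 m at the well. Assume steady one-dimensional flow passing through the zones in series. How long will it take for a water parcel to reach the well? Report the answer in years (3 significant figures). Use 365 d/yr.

23.1 years

Total head drop ΔH = 262.35 − 261.79 = 0.56 m
Continuity: the same q passes through each zone, so ΔH = q·Σ(L_j/K_j) — the zones act as resistances in series.
Σ(L/K) = 120/1.52 + 65.8/54.8 = 78.95 + 1.201 = 80.15 d
q = ΔH / Σ(L/K) = 0.56 / 80.15 = 0.006987 m/d (same in every zone)
Zone A: v = q/n = 0.006987/0.31 = 0.02254 m/d → t_A = 120/0.02254 = 5324 d
Zone B: v = q/n = 0.006987/0.33 = 0.02117 m/d → t_B = 65.8/0.02117 = 3108 d
Total t = 5324 + 3108 = 8432 d
   = 8432 / 365 = 23.1 yr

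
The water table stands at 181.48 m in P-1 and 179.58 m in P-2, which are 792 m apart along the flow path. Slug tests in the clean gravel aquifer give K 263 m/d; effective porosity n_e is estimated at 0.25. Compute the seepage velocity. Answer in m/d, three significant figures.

2.52 m/d

Hydraulic gradient i = (181.48 − 179.58) / 792 = 1.90 / 792 = 0.002399
Darcy flux q = K·i = 263 × 0.002399 = 0.6309 m/d
v_s = q/n_e = 0.6309/0.25 = 2.524 m/d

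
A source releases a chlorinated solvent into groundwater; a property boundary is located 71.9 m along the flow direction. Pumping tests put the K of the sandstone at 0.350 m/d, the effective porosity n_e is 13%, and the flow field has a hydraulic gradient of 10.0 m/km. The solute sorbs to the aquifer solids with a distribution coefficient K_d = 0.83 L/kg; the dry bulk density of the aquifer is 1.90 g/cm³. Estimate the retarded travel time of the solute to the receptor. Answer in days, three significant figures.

35100 days

q = Ki = 0.350 × 0.010 = 0.003500 m/d
v_s = q/n_e = 0.003500/0.13 = 0.02692 m/d
Retardation R = 1 + ρ_b·K_d/n = 1 + 1.90×0.83/0.13 = 13.13
Contaminant velocity v_c = v/R = 0.02692/13.13 = 0.002050 m/d
t = L/v_c = 71.9/0.002050 = 35070 d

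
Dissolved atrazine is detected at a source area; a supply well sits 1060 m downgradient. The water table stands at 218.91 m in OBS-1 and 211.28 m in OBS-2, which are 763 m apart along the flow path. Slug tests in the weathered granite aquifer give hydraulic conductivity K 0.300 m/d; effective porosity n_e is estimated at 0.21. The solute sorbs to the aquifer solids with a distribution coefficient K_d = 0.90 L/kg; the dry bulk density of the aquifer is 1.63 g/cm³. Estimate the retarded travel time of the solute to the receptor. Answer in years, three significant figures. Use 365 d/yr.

Hydraulic gradient i = (218.91 − 211.28) / 763 = 7.63 / 763 = 0.01000
Darcy flux q = K·i = 0.300 × 0.01000 = 0.003000 m/d
v_s = q/n_e = 0.003000/0.21 = 0.01429 m/d
Retardation R = 1 + ρ_b·K_d/n = 1 + 1.63×0.90/0.21 = 7.986
Contaminant velocity v_c = v/R = 0.01429/7.986 = 0.001789 m/d
t = L/v_c = 1060/0.001789 = 592500 d
   = 592500/365 = 1620 yr

1620 years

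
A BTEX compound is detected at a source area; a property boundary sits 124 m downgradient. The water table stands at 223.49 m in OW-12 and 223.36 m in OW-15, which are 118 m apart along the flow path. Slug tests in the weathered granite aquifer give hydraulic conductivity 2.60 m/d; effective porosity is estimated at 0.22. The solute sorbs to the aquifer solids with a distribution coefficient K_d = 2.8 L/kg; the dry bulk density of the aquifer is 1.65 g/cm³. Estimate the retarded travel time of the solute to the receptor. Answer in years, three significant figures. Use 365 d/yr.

574 years

Hydraulic gradient i = (223.49 − 223.36) / 118 = 0.13 / 118 = 0.001102
Darcy flux q = K·i = 2.60 × 0.001102 = 0.002864 m/d
v = Ki/n = 2.60·0.001102/0.22 = 0.01302 m/d
Retardation R = 1 + ρ_b·K_d/n = 1 + 1.65×2.8/0.22 = 22.00
Contaminant velocity v_c = v/R = 0.01302/22.00 = 5.918e-4 m/d
t = L/v_c = 124/5.918e-4 = 209500 d
   = 209500/365 = 574 yr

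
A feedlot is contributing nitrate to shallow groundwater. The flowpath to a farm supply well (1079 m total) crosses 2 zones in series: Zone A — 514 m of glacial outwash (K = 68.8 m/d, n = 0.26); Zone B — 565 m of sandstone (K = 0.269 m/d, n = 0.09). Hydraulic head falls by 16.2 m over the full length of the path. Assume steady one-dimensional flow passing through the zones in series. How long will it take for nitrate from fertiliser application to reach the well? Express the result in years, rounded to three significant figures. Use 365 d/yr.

65.8 years

Continuity: the same q passes through each zone, so ΔH = q·Σ(L_j/K_j) — the zones act as resistances in series.
Σ(L/K) = 514/68.8 + 565/0.269 = 7.471 + 2100 = 2108 d
q = ΔH / Σ(L/K) = 16.2 / 2108 = 0.007686 m/d (same in every zone)
Zone A: v = q/n = 0.007686/0.26 = 0.02956 m/d → t_A = 514/0.02956 = 17390 d
Zone B: v = q/n = 0.007686/0.09 = 0.08540 m/d → t_B = 565/0.08540 = 6616 d
Total t = 17390 + 6616 = 24000 d
   = 24000 / 365 = 65.8 yr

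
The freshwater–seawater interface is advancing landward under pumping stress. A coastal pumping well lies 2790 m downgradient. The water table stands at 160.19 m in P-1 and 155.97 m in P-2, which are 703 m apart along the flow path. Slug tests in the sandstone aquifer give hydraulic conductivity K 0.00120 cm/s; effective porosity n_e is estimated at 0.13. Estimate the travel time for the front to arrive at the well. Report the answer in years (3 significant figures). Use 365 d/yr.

Hydraulic gradient i = (160.19 − 155.97) / 703 = 4.22 / 703 = 0.006003
K = 0.00120 cm/s × 864 = 1.037 m/d
q = Ki = 1.037 × 0.006003 = 0.006224 m/d
v = Ki/n = 1.037·0.006003/0.13 = 0.04787 m/d
t = L / v = 2790 / 0.04787 = 58280 d
   = 58280 / 365 = 160 yr

160 years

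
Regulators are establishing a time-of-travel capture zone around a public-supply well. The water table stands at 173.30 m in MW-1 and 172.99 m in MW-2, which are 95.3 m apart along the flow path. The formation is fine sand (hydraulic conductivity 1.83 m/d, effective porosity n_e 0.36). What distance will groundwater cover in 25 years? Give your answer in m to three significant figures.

Hydraulic gradient i = (173.30 − 172.99) / 95.3 = 0.31 / 95.3 = 0.003253
Darcy flux q = K·i = 1.83 × 0.003253 = 0.005953 m/d
Average linear velocity = 0.005953 / 0.36 = 0.01654 m/d
T = 25 yr × 365 = 9125 d
L = v × T = 0.01654 × 9125 = 150.9 m

151 m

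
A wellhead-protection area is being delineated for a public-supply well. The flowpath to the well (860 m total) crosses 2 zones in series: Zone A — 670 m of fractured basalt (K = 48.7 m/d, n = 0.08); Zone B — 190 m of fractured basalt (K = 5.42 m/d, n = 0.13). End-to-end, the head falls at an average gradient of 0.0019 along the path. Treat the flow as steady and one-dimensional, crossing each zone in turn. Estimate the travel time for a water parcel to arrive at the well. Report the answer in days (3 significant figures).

2340 days

Continuity: the same q passes through each zone, so ΔH = q·Σ(L_j/K_j) — the zones act as resistances in series.
Σ(L/K) = 670/48.7 + 190/5.42 = 13.76 + 35.06 = 48.81 d
K_eq = L_total / Σ(L/K) = 860 / 48.81 = 17.62 m/d
q = K_eq · i = 17.62 × 0.0019 = 0.03347 m/d (same in every zone)
Zone A: v = q/n = 0.03347/0.08 = 0.4184 m/d → t_A = 670/0.4184 = 1601 d
Zone B: v = q/n = 0.03347/0.13 = 0.2575 m/d → t_B = 190/0.2575 = 737.9 d
Total t = 1601 + 737.9 = 2339 d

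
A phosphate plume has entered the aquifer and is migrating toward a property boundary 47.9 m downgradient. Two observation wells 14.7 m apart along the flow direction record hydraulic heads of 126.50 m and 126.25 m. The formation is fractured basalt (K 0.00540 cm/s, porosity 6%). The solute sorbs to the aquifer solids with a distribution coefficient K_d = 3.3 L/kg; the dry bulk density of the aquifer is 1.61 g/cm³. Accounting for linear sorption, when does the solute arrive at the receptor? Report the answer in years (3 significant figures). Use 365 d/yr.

Hydraulic gradient i = (126.50 − 126.25) / 14.7 = 0.25 / 14.7 = 0.01701
K = 0.00540 cm/s × 864 = 4.666 m/d
Darcy flux q = K·i = 4.666 × 0.01701 = 0.07935 m/d
Seepage velocity v = q / n = 0.07935 / 0.06 = 1.322 m/d
Retardation R = 1 + ρ_b·K_d/n = 1 + 1.61×3.3/0.06 = 89.55
Contaminant velocity v_c = v/R = 1.322/89.55 = 0.01477 m/d
t = L/v_c = 47.9/0.01477 = 3244 d
   = 3244/365 = 8.89 yr

8.89 years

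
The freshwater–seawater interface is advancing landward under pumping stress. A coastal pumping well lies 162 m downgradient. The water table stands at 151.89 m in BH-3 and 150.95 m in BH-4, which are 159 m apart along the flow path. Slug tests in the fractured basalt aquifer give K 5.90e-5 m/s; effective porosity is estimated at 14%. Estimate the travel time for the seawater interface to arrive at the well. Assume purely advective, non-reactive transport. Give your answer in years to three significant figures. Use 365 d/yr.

2.06 years

Hydraulic gradient i = (151.89 − 150.95) / 159 = 0.94 / 159 = 0.005912
K = 5.90e-5 m/s × 86400 s/d = 5.098 m/d
Darcy flux q = K·i = 5.098 × 0.005912 = 0.03014 m/d
Average linear velocity = 0.03014 / 0.14 = 0.2153 m/d
t = L / v = 162 / 0.2153 = 752.6 d
   = 752.6 / 365 = 2.06 yr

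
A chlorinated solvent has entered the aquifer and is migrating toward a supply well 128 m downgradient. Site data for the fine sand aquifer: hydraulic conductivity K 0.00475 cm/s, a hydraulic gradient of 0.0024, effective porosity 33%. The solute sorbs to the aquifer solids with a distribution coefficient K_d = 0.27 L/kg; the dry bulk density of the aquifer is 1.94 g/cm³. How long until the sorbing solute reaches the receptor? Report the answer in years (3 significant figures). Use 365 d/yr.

K = 0.00475 cm/s × 864 = 4.104 m/d
Specific discharge q = 4.104 × 0.0024 = 0.009850 m/d
v = Ki/n = 4.104·0.0024/0.33 = 0.02985 m/d
Retardation R = 1 + ρ_b·K_d/n = 1 + 1.94×0.27/0.33 = 2.587
Contaminant velocity v_c = v/R = 0.02985/2.587 = 0.01154 m/d
t = L/v_c = 128/0.01154 = 11100 d
   = 11100/365 = 30.4 yr

30.4 years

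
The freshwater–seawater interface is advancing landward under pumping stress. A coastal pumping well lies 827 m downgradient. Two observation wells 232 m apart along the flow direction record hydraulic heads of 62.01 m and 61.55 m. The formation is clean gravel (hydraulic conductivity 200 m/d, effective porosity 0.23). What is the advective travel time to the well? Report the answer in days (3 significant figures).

480 days

Hydraulic gradient i = (62.01 − 61.55) / 232 = 0.46 / 232 = 0.001983
Specific discharge q = 200 × 0.001983 = 0.3966 m/d
v = Ki/n = 200·0.001983/0.23 = 1.724 m/d
t = L / v = 827 / 1.724 = 479.7 d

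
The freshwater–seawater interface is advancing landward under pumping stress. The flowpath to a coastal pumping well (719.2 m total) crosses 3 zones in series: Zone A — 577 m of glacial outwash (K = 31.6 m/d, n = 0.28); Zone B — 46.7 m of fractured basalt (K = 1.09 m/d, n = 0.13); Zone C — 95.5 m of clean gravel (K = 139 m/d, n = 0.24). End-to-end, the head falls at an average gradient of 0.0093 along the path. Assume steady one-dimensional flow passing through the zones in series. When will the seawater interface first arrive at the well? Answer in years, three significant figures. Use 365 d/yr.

For zones in series the flux q is common to all zones; the equivalent conductivity is the harmonic (thickness-weighted) mean, K_eq = L_total / Σ(L_j/K_j).
Σ(L/K) = 577/31.6 + 46.7/1.09 + 95.5/139 = 18.26 + 42.84 + 0.6871 = 61.79 d
K_eq = L_total / Σ(L/K) = 719.2 / 61.79 = 11.64 m/d
q = K_eq · i = 11.64 × 0.0093 = 0.1082 m/d (same in every zone)
Zone A: v = q/n = 0.1082/0.28 = 0.3866 m/d → t_A = 577/0.3866 = 1493 d
Zone B: v = q/n = 0.1082/0.13 = 0.8327 m/d → t_B = 46.7/0.8327 = 56.09 d
Zone C: v = q/n = 0.1082/0.24 = 0.4510 m/d → t_C = 95.5/0.4510 = 211.7 d
Total t = 1493 + 56.09 + 211.7 = 1760 d
   = 1760 / 365 = 4.82 yr

4.82 years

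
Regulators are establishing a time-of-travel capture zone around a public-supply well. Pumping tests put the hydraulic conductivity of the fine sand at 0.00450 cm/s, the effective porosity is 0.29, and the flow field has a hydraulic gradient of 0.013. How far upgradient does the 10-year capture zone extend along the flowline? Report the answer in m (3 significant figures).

K = 0.00450 cm/s × 864 = 3.888 m/d
q = Ki = 3.888 × 0.013 = 0.05054 m/d
Average linear velocity = 0.05054 / 0.29 = 0.1743 m/d
T = 10 yr × 365 = 3650 d
L = v × T = 0.1743 × 3650 = 636.2 m

636 m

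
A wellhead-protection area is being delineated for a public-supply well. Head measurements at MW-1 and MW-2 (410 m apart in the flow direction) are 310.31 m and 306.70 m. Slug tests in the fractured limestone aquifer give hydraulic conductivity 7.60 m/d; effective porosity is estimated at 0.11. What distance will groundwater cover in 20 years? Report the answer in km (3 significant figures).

4.44 km

Hydraulic gradient i = (310.31 − 306.70) / 410 = 3.61 / 410 = 0.008805
Specific discharge q = 7.60 × 0.008805 = 0.06692 m/d
Average linear velocity = 0.06692 / 0.11 = 0.6083 m/d
T = 20 yr × 365 = 7300 d
L = v × T = 0.6083 × 7300 = 4441 m
   = 4.44 km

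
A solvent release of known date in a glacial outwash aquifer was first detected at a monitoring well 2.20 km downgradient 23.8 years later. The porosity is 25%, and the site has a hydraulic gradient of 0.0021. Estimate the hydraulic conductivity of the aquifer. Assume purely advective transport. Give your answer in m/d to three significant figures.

30.1 m/d

t = 23.8 years = 8687 d
L = 2.20 km = 2200 m
v = L / t = 2200 / 8687 = 0.2533 m/d
K = v · n / i = 0.2533 × 0.25 / 0.0021 = 30.1 m/d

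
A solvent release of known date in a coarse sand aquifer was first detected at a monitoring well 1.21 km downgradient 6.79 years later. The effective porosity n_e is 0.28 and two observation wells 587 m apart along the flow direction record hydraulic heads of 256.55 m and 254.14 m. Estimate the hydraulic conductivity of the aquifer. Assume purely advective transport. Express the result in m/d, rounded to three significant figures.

33.3 m/d

Hydraulic gradient i = (256.55 − 254.14) / 587 = 2.41 / 587 = 0.004106
t = 6.79 years = 2478 d
L = 1.21 km = 1210 m
v = L / t = 1210 / 2478 = 0.4882 m/d
K = v · n / i = 0.4882 × 0.28 / 0.004106 = 33.3 m/d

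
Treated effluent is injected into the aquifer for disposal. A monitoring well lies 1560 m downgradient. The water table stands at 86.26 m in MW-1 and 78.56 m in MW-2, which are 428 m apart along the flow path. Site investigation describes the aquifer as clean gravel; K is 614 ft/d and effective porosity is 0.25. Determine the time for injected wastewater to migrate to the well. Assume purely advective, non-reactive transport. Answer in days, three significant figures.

116 days

Hydraulic gradient i = (86.26 − 78.56) / 428 = 7.70 / 428 = 0.01799
K = 614 ft/d × 0.3048 = 187.1 m/d
Darcy flux q = K·i = 187.1 × 0.01799 = 3.367 m/d
v = Ki/n = 187.1·0.01799/0.25 = 13.47 m/d
t = L / v = 1560 / 13.47 = 115.8 d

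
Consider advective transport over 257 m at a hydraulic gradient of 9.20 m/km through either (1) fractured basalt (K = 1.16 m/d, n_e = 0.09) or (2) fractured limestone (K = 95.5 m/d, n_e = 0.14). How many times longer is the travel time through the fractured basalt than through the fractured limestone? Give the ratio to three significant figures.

52.9

Unit 1 (fractured basalt): v = 1.16×0.0092/0.09 = 0.1186 m/d, t = 257/0.1186 = 2167 d
Unit 2 (fractured limestone): v = 95.5×0.0092/0.14 = 6.276 m/d, t = 257/6.276 = 40.95 d
t(fractured basalt) / t(fractured limestone) = 2167/40.95 = 52.9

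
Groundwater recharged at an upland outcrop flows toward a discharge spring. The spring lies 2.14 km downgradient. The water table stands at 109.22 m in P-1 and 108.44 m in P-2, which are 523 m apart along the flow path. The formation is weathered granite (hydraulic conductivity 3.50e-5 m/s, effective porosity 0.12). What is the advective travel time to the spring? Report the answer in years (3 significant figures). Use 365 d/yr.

Hydraulic gradient i = (109.22 − 108.44) / 523 = 0.78 / 523 = 0.001491
K = 3.50e-5 m/s × 86400 s/d = 3.024 m/d
Specific discharge q = 3.024 × 0.001491 = 0.004510 m/d
Average linear velocity = 0.004510 / 0.12 = 0.03758 m/d
L = 2.14 km = 2140 m
t = L / v = 2140 / 0.03758 = 56940 d
   = 56940 / 365 = 156 yr

156 years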